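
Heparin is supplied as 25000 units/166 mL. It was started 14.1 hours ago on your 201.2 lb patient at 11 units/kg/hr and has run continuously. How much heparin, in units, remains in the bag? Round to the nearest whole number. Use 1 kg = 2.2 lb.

10815 units

Weight = 201.2 lb ÷ 2.2 lb/kg = 91.45455 kg
Dose = 11 units/kg/hr × 91.45455 kg = 1006 units/hr
Concentration = 25000 units ÷ 166 mL = 150.6024 units/mL
Rate = 1006 units/hr ÷ 150.6024 units/mL = 6.67984 mL/hr
Volume infused = 6.67984 mL/hr × 14.1 hr = 94.18574 mL
Volume remaining = 166 − 94.18574 = 71.81426 mL
Drug remaining = 71.81426 mL × 150.6024 units/mL = 10815.4 units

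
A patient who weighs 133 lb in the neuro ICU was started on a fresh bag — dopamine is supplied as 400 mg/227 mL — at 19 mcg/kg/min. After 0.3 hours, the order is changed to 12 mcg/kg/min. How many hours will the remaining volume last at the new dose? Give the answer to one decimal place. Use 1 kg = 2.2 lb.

Initial rate:
Weight = 133 lb ÷ 2.2 lb/kg = 60.45455 kg
Dose = 19 mcg/kg/min × 60.45455 kg = 1148.636 mcg/min
1148.636 mcg/min × 60 min/hr = 68918.18 mcg/hr
Concentration = 400 mg ÷ 227 mL = 1.762115 mg/mL = 1762.115 mcg/mL
Rate = 68918.18 mcg/hr ÷ 1762.115 mcg/mL = 39.11107 mL/hr
Volume infused so far = 39.11107 mL/hr × 0.3 hr = 11.73332 mL
Volume remaining = 227 − 11.73332 = 215.2667 mL
New rate:
Dose = 12 mcg/kg/min × 60.45455 kg = 725.4545 mcg/min
725.4545 mcg/min × 60 min/hr = 43527.27 mcg/hr
Rate = 43527.27 mcg/hr ÷ 1762.115 mcg/mL = 24.70173 mL/hr
Time remaining = 215.2667 mL ÷ 24.70173 mL/hr = 8.714641 hr

8.7 hours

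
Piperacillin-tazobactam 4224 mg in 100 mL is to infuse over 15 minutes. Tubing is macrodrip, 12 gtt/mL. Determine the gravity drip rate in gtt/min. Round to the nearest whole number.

100 mL ÷ (15 min) = 6.666667 mL/min
6.666667 mL/min × 12 gtt/mL = 80 gtt/min

80 gtt/min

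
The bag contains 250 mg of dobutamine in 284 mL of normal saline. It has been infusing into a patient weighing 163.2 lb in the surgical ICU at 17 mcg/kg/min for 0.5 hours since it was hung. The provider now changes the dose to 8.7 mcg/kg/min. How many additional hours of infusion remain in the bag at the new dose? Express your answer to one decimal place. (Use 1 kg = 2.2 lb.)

Initial rate:
Weight = 163.2 lb ÷ 2.2 lb/kg = 74.18182 kg
Dose = 17 mcg/kg/min × 74.18182 kg = 1261.091 mcg/min
1261.091 mcg/min × 60 min/hr = 75665.45 mcg/hr
Concentration = 250 mg ÷ 284 mL = 0.8802817 mg/mL = 880.2817 mcg/mL
Rate = 75665.45 mcg/hr ÷ 880.2817 mcg/mL = 85.95596 mL/hr
Volume infused so far = 85.95596 mL/hr × 0.5 hr = 42.97798 mL
Volume remaining = 284 − 42.97798 = 241.022 mL
New rate:
Dose = 8.7 mcg/kg/min × 74.18182 kg = 645.3818 mcg/min
645.3818 mcg/min × 60 min/hr = 38722.91 mcg/hr
Rate = 38722.91 mcg/hr ÷ 880.2817 mcg/mL = 43.98922 mL/hr
Time remaining = 241.022 mL ÷ 43.98922 mL/hr = 5.479115 hr

5.5 hours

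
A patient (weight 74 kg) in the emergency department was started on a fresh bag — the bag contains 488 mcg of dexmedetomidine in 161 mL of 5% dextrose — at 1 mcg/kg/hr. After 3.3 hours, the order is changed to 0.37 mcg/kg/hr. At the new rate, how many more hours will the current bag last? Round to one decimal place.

Initial rate:
Dose = 1 mcg/kg/hr × 74 kg = 74 mcg/hr
Concentration = 488 mcg ÷ 161 mL = 3.031056 mcg/mL
Rate = 74 mcg/hr ÷ 3.031056 mcg/mL = 24.41393 mL/hr
Volume infused so far = 24.41393 mL/hr × 3.3 hr = 80.56598 mL
Volume remaining = 161 − 80.56598 = 80.43402 mL
New rate:
Dose = 0.37 mcg/kg/hr × 74 kg = 27.38 mcg/hr
Rate = 27.38 mcg/hr ÷ 3.031056 mcg/mL = 9.033156 mL/hr
Time remaining = 80.43402 mL ÷ 9.033156 mL/hr = 8.90431 hr

8.9 hours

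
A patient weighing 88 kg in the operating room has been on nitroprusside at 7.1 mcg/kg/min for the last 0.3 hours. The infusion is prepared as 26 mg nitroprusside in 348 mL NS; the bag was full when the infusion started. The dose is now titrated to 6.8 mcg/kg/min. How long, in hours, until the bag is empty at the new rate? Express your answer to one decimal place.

0.4 hours

Initial rate:
Dose = 7.1 mcg/kg/min × 88 kg = 624.8 mcg/min
624.8 mcg/min × 60 min/hr = 37488 mcg/hr
Concentration = 26 mg ÷ 348 mL = 0.07471264 mg/mL = 74.71264 mcg/mL
Rate = 37488 mcg/hr ÷ 74.71264 mcg/mL = 501.7625 mL/hr
Volume infused so far = 501.7625 mL/hr × 0.3 hr = 150.5287 mL
Volume remaining = 348 − 150.5287 = 197.4713 mL
New rate:
Dose = 6.8 mcg/kg/min × 88 kg = 598.4 mcg/min
598.4 mcg/min × 60 min/hr = 35904 mcg/hr
Rate = 35904 mcg/hr ÷ 74.71264 mcg/mL = 480.5612 mL/hr
Time remaining = 197.4713 mL ÷ 480.5612 mL/hr = 0.410918 hr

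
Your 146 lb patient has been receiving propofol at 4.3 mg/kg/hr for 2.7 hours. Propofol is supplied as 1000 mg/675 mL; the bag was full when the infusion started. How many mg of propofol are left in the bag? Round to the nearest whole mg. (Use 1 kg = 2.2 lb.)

Weight = 146 lb ÷ 2.2 lb/kg = 66.36364 kg
Dose = 4.3 mg/kg/hr × 66.36364 kg = 285.3636 mg/hr
Concentration = 1000 mg ÷ 675 mL = 1.481481 mg/mL
Rate = 285.3636 mg/hr ÷ 1.481481 mg/mL = 192.6205 mL/hr
Volume infused = 192.6205 mL/hr × 2.7 hr = 520.0752 mL
Volume remaining = 675 − 520.0752 = 154.9248 mL
Drug remaining = 154.9248 mL × 1.481481 mg/mL = 229.5182 mg

230 mg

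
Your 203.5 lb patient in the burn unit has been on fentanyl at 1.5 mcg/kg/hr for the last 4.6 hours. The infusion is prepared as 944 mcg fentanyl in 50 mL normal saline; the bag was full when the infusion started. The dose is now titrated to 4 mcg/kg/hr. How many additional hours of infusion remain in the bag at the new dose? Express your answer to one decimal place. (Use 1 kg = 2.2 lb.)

0.8 hours

Initial rate:
Weight = 203.5 lb ÷ 2.2 lb/kg = 92.5 kg
Dose = 1.5 mcg/kg/hr × 92.5 kg = 138.75 mcg/hr
Concentration = 944 mcg ÷ 50 mL = 18.88 mcg/mL
Rate = 138.75 mcg/hr ÷ 18.88 mcg/mL = 7.349047 mL/hr
Volume infused so far = 7.349047 mL/hr × 4.6 hr = 33.80561 mL
Volume remaining = 50 − 33.80561 = 16.19439 mL
New rate:
Dose = 4 mcg/kg/hr × 92.5 kg = 370 mcg/hr
Rate = 370 mcg/hr ÷ 18.88 mcg/mL = 19.59746 mL/hr
Time remaining = 16.19439 mL ÷ 19.59746 mL/hr = 0.8263514 hr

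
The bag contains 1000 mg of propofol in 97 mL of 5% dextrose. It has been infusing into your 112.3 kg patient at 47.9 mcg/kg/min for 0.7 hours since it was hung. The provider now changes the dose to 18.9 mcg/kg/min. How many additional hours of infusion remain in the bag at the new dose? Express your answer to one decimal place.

Initial rate:
Dose = 47.9 mcg/kg/min × 112.3 kg = 5379.17 mcg/min
5379.17 mcg/min × 60 min/hr = 322750.2 mcg/hr
Concentration = 1000 mg ÷ 97 mL = 10.30928 mg/mL = 10309.28 mcg/mL
Rate = 322750.2 mcg/hr ÷ 10309.28 mcg/mL = 31.30677 mL/hr
Volume infused so far = 31.30677 mL/hr × 0.7 hr = 21.91474 mL
Volume remaining = 97 − 21.91474 = 75.08526 mL
New rate:
Dose = 18.9 mcg/kg/min × 112.3 kg = 2122.47 mcg/min
2122.47 mcg/min × 60 min/hr = 127348.2 mcg/hr
Rate = 127348.2 mcg/hr ÷ 10309.28 mcg/mL = 12.35278 mL/hr
Time remaining = 75.08526 mL ÷ 12.35278 mL/hr = 6.078412 hr

6.1 hours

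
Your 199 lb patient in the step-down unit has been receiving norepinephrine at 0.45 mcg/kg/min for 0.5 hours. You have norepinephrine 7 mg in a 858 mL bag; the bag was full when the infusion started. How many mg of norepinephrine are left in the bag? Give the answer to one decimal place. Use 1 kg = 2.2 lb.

Weight = 199 lb ÷ 2.2 lb/kg = 90.45455 kg
Dose = 0.45 mcg/kg/min × 90.45455 kg = 40.70455 mcg/min
40.70455 mcg/min × 60 min/hr = 2442.273 mcg/hr
Concentration = 7 mg ÷ 858 mL = 0.008158508 mg/mL = 8.158508 mcg/mL
Rate = 2442.273 mcg/hr ÷ 8.158508 mcg/mL = 299.3529 mL/hr
Volume infused = 299.3529 mL/hr × 0.5 hr = 149.6764 mL
Volume remaining = 858 − 149.6764 = 708.3236 mL
Drug remaining = 708.3236 mL × 8.158508 mcg/mL = 5778.864 mcg = 5.778864 mg

5.8 mg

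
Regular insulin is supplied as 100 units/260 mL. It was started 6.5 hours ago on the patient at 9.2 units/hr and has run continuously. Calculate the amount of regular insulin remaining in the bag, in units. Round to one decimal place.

40.2 units

Concentration = 100 units ÷ 260 mL = 0.3846154 units/mL
Rate = 9.2 units/hr ÷ 0.3846154 units/mL = 23.92 mL/hr
Volume infused = 23.92 mL/hr × 6.5 hr = 155.48 mL
Volume remaining = 260 − 155.48 = 104.52 mL
Drug remaining = 104.52 mL × 0.3846154 units/mL = 40.2 units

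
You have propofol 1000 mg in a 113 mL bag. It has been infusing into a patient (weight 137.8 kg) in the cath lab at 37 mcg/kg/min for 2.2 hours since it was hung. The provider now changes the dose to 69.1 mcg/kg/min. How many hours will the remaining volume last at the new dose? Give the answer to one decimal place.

0.6 hours

Initial rate:
Dose = 37 mcg/kg/min × 137.8 kg = 5098.6 mcg/min
5098.6 mcg/min × 60 min/hr = 305916 mcg/hr
Concentration = 1000 mg ÷ 113 mL = 8.849558 mg/mL = 8849.558 mcg/mL
Rate = 305916 mcg/hr ÷ 8849.558 mcg/mL = 34.56851 mL/hr
Volume infused so far = 34.56851 mL/hr × 2.2 hr = 76.05072 mL
Volume remaining = 113 − 76.05072 = 36.94928 mL
New rate:
Dose = 69.1 mcg/kg/min × 137.8 kg = 9521.98 mcg/min
9521.98 mcg/min × 60 min/hr = 571318.8 mcg/hr
Rate = 571318.8 mcg/hr ÷ 8849.558 mcg/mL = 64.55902 mL/hr
Time remaining = 36.94928 mL ÷ 64.55902 mL/hr = 0.5723333 hr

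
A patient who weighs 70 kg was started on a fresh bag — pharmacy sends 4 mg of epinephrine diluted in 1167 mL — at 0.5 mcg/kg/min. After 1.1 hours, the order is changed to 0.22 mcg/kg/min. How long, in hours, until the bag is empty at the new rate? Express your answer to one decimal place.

Initial rate:
Dose = 0.5 mcg/kg/min × 70 kg = 35 mcg/min
35 mcg/min × 60 min/hr = 2100 mcg/hr
Concentration = 4 mg ÷ 1167 mL = 0.003427592 mg/mL = 3.427592 mcg/mL
Rate = 2100 mcg/hr ÷ 3.427592 mcg/mL = 612.675 mL/hr
Volume infused so far = 612.675 mL/hr × 1.1 hr = 673.9425 mL
Volume remaining = 1167 − 673.9425 = 493.0575 mL
New rate:
Dose = 0.22 mcg/kg/min × 70 kg = 15.4 mcg/min
15.4 mcg/min × 60 min/hr = 924 mcg/hr
Rate = 924 mcg/hr ÷ 3.427592 mcg/mL = 269.577 mL/hr
Time remaining = 493.0575 mL ÷ 269.577 mL/hr = 1.829004 hr

1.8 hours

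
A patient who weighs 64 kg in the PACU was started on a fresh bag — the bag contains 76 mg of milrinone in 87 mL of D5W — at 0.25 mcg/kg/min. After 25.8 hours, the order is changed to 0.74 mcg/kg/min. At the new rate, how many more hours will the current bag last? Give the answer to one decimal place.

Initial rate:
Dose = 0.25 mcg/kg/min × 64 kg = 16 mcg/min
16 mcg/min × 60 min/hr = 960 mcg/hr
Concentration = 76 mg ÷ 87 mL = 0.8735632 mg/mL = 873.5632 mcg/mL
Rate = 960 mcg/hr ÷ 873.5632 mcg/mL = 1.098947 mL/hr
Volume infused so far = 1.098947 mL/hr × 25.8 hr = 28.35284 mL
Volume remaining = 87 − 28.35284 = 58.64716 mL
New rate:
Dose = 0.74 mcg/kg/min × 64 kg = 47.36 mcg/min
47.36 mcg/min × 60 min/hr = 2841.6 mcg/hr
Rate = 2841.6 mcg/hr ÷ 873.5632 mcg/mL = 3.252884 mL/hr
Time remaining = 58.64716 mL ÷ 3.252884 mL/hr = 18.02928 hr

18.0 hours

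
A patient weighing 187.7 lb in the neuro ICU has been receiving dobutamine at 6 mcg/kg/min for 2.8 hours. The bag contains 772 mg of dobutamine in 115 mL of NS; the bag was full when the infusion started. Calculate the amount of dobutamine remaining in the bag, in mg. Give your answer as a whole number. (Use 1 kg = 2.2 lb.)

686 mg

Weight = 187.7 lb ÷ 2.2 lb/kg = 85.31818 kg
Dose = 6 mcg/kg/min × 85.31818 kg = 511.9091 mcg/min
511.9091 mcg/min × 60 min/hr = 30714.55 mcg/hr
Concentration = 772 mg ÷ 115 mL = 6.713043 mg/mL = 6713.043 mcg/mL
Rate = 30714.55 mcg/hr ÷ 6713.043 mcg/mL = 4.575353 mL/hr
Volume infused = 4.575353 mL/hr × 2.8 hr = 12.81099 mL
Volume remaining = 115 − 12.81099 = 102.189 mL
Drug remaining = 102.189 mL × 6713.043 mcg/mL = 685999.3 mcg = 685.9993 mg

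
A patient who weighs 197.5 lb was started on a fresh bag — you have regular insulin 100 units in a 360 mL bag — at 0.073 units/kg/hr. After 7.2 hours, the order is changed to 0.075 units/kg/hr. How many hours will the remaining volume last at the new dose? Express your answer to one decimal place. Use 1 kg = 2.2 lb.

Initial rate:
Weight = 197.5 lb ÷ 2.2 lb/kg = 89.77273 kg
Dose = 0.073 units/kg/hr × 89.77273 kg = 6.553409 units/hr
Concentration = 100 units ÷ 360 mL = 0.2777778 units/mL
Rate = 6.553409 units/hr ÷ 0.2777778 units/mL = 23.59227 mL/hr
Volume infused so far = 23.59227 mL/hr × 7.2 hr = 169.8644 mL
Volume remaining = 360 − 169.8644 = 190.1356 mL
New rate:
Dose = 0.075 units/kg/hr × 89.77273 kg = 6.732955 units/hr
Rate = 6.732955 units/hr ÷ 0.2777778 units/mL = 24.23864 mL/hr
Time remaining = 190.1356 mL ÷ 24.23864 mL/hr = 7.844321 hr

7.8 hours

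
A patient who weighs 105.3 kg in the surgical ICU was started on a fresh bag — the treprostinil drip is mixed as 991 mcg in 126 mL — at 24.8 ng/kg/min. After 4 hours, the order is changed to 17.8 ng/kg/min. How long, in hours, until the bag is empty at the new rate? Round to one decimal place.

Initial rate:
Dose = 24.8 ng/kg/min × 105.3 kg = 2611.44 ng/min
2611.44 ng/min × 60 min/hr = 156686.4 ng/hr
Concentration = 991 mcg ÷ 126 mL = 7.865079 mcg/mL = 7865.079 ng/mL
Rate = 156686.4 ng/hr ÷ 7865.079 ng/mL = 19.92178 mL/hr
Volume infused so far = 19.92178 mL/hr × 4 hr = 79.68713 mL
Volume remaining = 126 − 79.68713 = 46.31287 mL
New rate:
Dose = 17.8 ng/kg/min × 105.3 kg = 1874.34 ng/min
1874.34 ng/min × 60 min/hr = 112460.4 ng/hr
Rate = 112460.4 ng/hr ÷ 7865.079 ng/mL = 14.2987 mL/hr
Time remaining = 46.31287 mL ÷ 14.2987 mL/hr = 3.238957 hr

3.2 hours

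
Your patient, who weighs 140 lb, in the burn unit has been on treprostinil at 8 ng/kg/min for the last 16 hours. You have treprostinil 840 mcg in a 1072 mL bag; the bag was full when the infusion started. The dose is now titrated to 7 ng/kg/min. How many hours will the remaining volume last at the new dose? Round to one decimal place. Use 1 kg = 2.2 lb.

Initial rate:
Weight = 140 lb ÷ 2.2 lb/kg = 63.63636 kg
Dose = 8 ng/kg/min × 63.63636 kg = 509.0909 ng/min
509.0909 ng/min × 60 min/hr = 30545.45 ng/hr
Concentration = 840 mcg ÷ 1072 mL = 0.7835821 mcg/mL = 783.5821 ng/mL
Rate = 30545.45 ng/hr ÷ 783.5821 ng/mL = 38.98182 mL/hr
Volume infused so far = 38.98182 mL/hr × 16 hr = 623.7091 mL
Volume remaining = 1072 − 623.7091 = 448.2909 mL
New rate:
Dose = 7 ng/kg/min × 63.63636 kg = 445.4545 ng/min
445.4545 ng/min × 60 min/hr = 26727.27 ng/hr
Rate = 26727.27 ng/hr ÷ 783.5821 ng/mL = 34.10909 mL/hr
Time remaining = 448.2909 mL ÷ 34.10909 mL/hr = 13.14286 hr

13.1 hours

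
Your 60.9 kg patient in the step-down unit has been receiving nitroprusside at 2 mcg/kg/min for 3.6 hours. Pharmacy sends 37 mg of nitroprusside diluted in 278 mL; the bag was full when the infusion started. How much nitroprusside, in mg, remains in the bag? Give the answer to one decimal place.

10.7 mg

Dose = 2 mcg/kg/min × 60.9 kg = 121.8 mcg/min
121.8 mcg/min × 60 min/hr = 7308 mcg/hr
Concentration = 37 mg ÷ 278 mL = 0.1330935 mg/mL = 133.0935 mcg/mL
Rate = 7308 mcg/hr ÷ 133.0935 mcg/mL = 54.90876 mL/hr
Volume infused = 54.90876 mL/hr × 3.6 hr = 197.6715 mL
Volume remaining = 278 − 197.6715 = 80.32848 mL
Drug remaining = 80.32848 mL × 133.0935 mcg/mL = 10691.2 mcg = 10.6912 mg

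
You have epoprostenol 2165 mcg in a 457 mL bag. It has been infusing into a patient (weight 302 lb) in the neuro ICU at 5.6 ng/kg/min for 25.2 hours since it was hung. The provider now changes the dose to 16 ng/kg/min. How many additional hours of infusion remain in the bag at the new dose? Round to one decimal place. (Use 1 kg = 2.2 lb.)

Initial rate:
Weight = 302 lb ÷ 2.2 lb/kg = 137.2727 kg
Dose = 5.6 ng/kg/min × 137.2727 kg = 768.7273 ng/min
768.7273 ng/min × 60 min/hr = 46123.64 ng/hr
Concentration = 2165 mcg ÷ 457 mL = 4.737418 mcg/mL = 4737.418 ng/mL
Rate = 46123.64 ng/hr ÷ 4737.418 ng/mL = 9.736029 mL/hr
Volume infused so far = 9.736029 mL/hr × 25.2 hr = 245.3479 mL
Volume remaining = 457 − 245.3479 = 211.6521 mL
New rate:
Dose = 16 ng/kg/min × 137.2727 kg = 2196.364 ng/min
2196.364 ng/min × 60 min/hr = 131781.8 ng/hr
Rate = 131781.8 ng/hr ÷ 4737.418 ng/mL = 27.81722 mL/hr
Time remaining = 211.6521 mL ÷ 27.81722 mL/hr = 7.60867 hr

7.6 hours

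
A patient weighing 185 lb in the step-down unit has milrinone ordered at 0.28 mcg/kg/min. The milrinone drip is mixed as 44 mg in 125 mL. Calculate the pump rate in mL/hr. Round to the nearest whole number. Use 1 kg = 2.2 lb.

4 mL/hr

Weight = 185 lb ÷ 2.2 lb/kg = 84.09091 kg
Dose = 0.28 mcg/kg/min × 84.09091 kg = 23.54545 mcg/min
23.54545 mcg/min × 60 min/hr = 1412.727 mcg/hr
Concentration = 44 mg ÷ 125 mL = 0.352 mg/mL = 352 mcg/mL
Rate = 1412.727 mcg/hr ÷ 352 mcg/mL = 4.01343 mL/hr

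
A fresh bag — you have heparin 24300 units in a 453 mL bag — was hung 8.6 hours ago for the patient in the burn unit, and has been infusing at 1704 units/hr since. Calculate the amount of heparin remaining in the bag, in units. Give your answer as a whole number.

9646 units

Concentration = 24300 units ÷ 453 mL = 53.64238 units/mL
Rate = 1704 units/hr ÷ 53.64238 units/mL = 31.76593 mL/hr
Volume infused = 31.76593 mL/hr × 8.6 hr = 273.187 mL
Volume remaining = 453 − 273.187 = 179.813 mL
Drug remaining = 179.813 mL × 53.64238 units/mL = 9645.6 units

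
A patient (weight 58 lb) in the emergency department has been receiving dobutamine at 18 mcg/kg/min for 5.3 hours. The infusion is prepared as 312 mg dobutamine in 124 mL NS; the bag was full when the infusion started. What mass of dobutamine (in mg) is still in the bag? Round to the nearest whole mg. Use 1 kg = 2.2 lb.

161 mg

Weight = 58 lb ÷ 2.2 lb/kg = 26.36364 kg
Dose = 18 mcg/kg/min × 26.36364 kg = 474.5455 mcg/min
474.5455 mcg/min × 60 min/hr = 28472.73 mcg/hr
Concentration = 312 mg ÷ 124 mL = 2.516129 mg/mL = 2516.129 mcg/mL
Rate = 28472.73 mcg/hr ÷ 2516.129 mcg/mL = 11.31608 mL/hr
Volume infused = 11.31608 mL/hr × 5.3 hr = 59.97524 mL
Volume remaining = 124 − 59.97524 = 64.02476 mL
Drug remaining = 64.02476 mL × 2516.129 mcg/mL = 161094.5 mcg = 161.0945 mg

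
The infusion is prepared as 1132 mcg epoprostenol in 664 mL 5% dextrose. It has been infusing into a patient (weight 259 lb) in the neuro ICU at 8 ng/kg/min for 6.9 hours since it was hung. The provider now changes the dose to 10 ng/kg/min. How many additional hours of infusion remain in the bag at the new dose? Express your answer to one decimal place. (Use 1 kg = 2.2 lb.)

10.5 hours

Initial rate:
Weight = 259 lb ÷ 2.2 lb/kg = 117.7273 kg
Dose = 8 ng/kg/min × 117.7273 kg = 941.8182 ng/min
941.8182 ng/min × 60 min/hr = 56509.09 ng/hr
Concentration = 1132 mcg ÷ 664 mL = 1.704819 mcg/mL = 1704.819 ng/mL
Rate = 56509.09 ng/hr ÷ 1704.819 ng/mL = 33.14668 mL/hr
Volume infused so far = 33.14668 mL/hr × 6.9 hr = 228.7121 mL
Volume remaining = 664 − 228.7121 = 435.2879 mL
New rate:
Dose = 10 ng/kg/min × 117.7273 kg = 1177.273 ng/min
1177.273 ng/min × 60 min/hr = 70636.36 ng/hr
Rate = 70636.36 ng/hr ÷ 1704.819 ng/mL = 41.43334 mL/hr
Time remaining = 435.2879 mL ÷ 41.43334 mL/hr = 10.50574 hr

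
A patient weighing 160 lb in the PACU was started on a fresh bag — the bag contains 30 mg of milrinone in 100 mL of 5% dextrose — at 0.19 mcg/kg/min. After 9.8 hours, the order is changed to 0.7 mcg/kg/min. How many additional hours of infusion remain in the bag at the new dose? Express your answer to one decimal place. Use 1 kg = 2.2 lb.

Initial rate:
Weight = 160 lb ÷ 2.2 lb/kg = 72.72727 kg
Dose = 0.19 mcg/kg/min × 72.72727 kg = 13.81818 mcg/min
13.81818 mcg/min × 60 min/hr = 829.0909 mcg/hr
Concentration = 30 mg ÷ 100 mL = 0.3 mg/mL = 300 mcg/mL
Rate = 829.0909 mcg/hr ÷ 300 mcg/mL = 2.763636 mL/hr
Volume infused so far = 2.763636 mL/hr × 9.8 hr = 27.08364 mL
Volume remaining = 100 − 27.08364 = 72.91636 mL
New rate:
Dose = 0.7 mcg/kg/min × 72.72727 kg = 50.90909 mcg/min
50.90909 mcg/min × 60 min/hr = 3054.545 mcg/hr
Rate = 3054.545 mcg/hr ÷ 300 mcg/mL = 10.18182 mL/hr
Time remaining = 72.91636 mL ÷ 10.18182 mL/hr = 7.161429 hr

7.2 hours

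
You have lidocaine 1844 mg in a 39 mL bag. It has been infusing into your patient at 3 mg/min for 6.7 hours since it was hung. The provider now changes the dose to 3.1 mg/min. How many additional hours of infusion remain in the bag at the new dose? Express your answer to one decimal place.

3.4 hours

Initial rate:
3 mg/min × 60 min/hr = 180 mg/hr
Concentration = 1844 mg ÷ 39 mL = 47.28205 mg/mL
Rate = 180 mg/hr ÷ 47.28205 mg/mL = 3.806941 mL/hr
Volume infused so far = 3.806941 mL/hr × 6.7 hr = 25.50651 mL
Volume remaining = 39 − 25.50651 = 13.49349 mL
New rate:
3.1 mg/min × 60 min/hr = 186 mg/hr
Rate = 186 mg/hr ÷ 47.28205 mg/mL = 3.933839 mL/hr
Time remaining = 13.49349 mL ÷ 3.933839 mL/hr = 3.430108 hr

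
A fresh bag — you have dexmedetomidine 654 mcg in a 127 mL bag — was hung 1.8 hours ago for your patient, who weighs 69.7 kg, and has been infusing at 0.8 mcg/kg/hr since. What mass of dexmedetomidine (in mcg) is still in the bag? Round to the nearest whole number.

554 mcg

Dose = 0.8 mcg/kg/hr × 69.7 kg = 55.76 mcg/hr
Concentration = 654 mcg ÷ 127 mL = 5.149606 mcg/mL
Rate = 55.76 mcg/hr ÷ 5.149606 mcg/mL = 10.82801 mL/hr
Volume infused = 10.82801 mL/hr × 1.8 hr = 19.49042 mL
Volume remaining = 127 − 19.49042 = 107.5096 mL
Drug remaining = 107.5096 mL × 5.149606 mcg/mL = 553.632 mcg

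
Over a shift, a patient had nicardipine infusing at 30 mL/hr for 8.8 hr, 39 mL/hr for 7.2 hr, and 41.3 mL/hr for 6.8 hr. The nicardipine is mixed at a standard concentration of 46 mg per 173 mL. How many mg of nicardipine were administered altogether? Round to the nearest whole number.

Concentration = 46 mg ÷ 173 mL = 0.265896 mg/mL
Stage 1: 30 mL/hr × 8.8 hr = 264 mL → 264 mL × 0.265896 mg/mL = 70.19653 mg
Stage 2: 39 mL/hr × 7.2 hr = 280.8 mL → 280.8 mL × 0.265896 mg/mL = 74.66358 mg
Stage 3: 41.3 mL/hr × 6.8 hr = 280.84 mL → 280.84 mL × 0.265896 mg/mL = 74.67422 mg
Total = 70.19653 + 74.66358 + 74.67422 = 219.5343 mg

220 mg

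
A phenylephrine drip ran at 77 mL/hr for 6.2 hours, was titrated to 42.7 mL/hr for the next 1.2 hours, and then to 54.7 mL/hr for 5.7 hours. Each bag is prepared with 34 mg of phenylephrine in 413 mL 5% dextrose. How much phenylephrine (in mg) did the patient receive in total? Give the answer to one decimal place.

69.2 mg

Concentration = 34 mg ÷ 413 mL = 0.08232446 mg/mL
Stage 1: 77 mL/hr × 6.2 hr = 477.4 mL → 477.4 mL × 0.08232446 mg/mL = 39.30169 mg
Stage 2: 42.7 mL/hr × 1.2 hr = 51.24 mL → 51.24 mL × 0.08232446 mg/mL = 4.218305 mg
Stage 3: 54.7 mL/hr × 5.7 hr = 311.79 mL → 311.79 mL × 0.08232446 mg/mL = 25.66794 mg
Total = 39.30169 + 4.218305 + 25.66794 = 69.18794 mg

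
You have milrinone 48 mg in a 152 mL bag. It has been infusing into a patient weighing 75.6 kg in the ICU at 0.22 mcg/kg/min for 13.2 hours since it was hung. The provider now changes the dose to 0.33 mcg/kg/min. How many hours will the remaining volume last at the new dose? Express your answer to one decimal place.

23.3 hours

Initial rate:
Dose = 0.22 mcg/kg/min × 75.6 kg = 16.632 mcg/min
16.632 mcg/min × 60 min/hr = 997.92 mcg/hr
Concentration = 48 mg ÷ 152 mL = 0.3157895 mg/mL = 315.7895 mcg/mL
Rate = 997.92 mcg/hr ÷ 315.7895 mcg/mL = 3.16008 mL/hr
Volume infused so far = 3.16008 mL/hr × 13.2 hr = 41.71306 mL
Volume remaining = 152 − 41.71306 = 110.2869 mL
New rate:
Dose = 0.33 mcg/kg/min × 75.6 kg = 24.948 mcg/min
24.948 mcg/min × 60 min/hr = 1496.88 mcg/hr
Rate = 1496.88 mcg/hr ÷ 315.7895 mcg/mL = 4.74012 mL/hr
Time remaining = 110.2869 mL ÷ 4.74012 mL/hr = 23.2667 hr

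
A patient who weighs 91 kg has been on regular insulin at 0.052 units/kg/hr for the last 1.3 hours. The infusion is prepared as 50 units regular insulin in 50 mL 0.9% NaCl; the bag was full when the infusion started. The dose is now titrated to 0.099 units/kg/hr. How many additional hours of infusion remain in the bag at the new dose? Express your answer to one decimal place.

4.9 hours

Initial rate:
Dose = 0.052 units/kg/hr × 91 kg = 4.732 units/hr
Concentration = 50 units ÷ 50 mL = 1 units/mL
Rate = 4.732 units/hr ÷ 1 units/mL = 4.732 mL/hr
Volume infused so far = 4.732 mL/hr × 1.3 hr = 6.1516 mL
Volume remaining = 50 − 6.1516 = 43.8484 mL
New rate:
Dose = 0.099 units/kg/hr × 91 kg = 9.009 units/hr
Rate = 9.009 units/hr ÷ 1 units/mL = 9.009 mL/hr
Time remaining = 43.8484 mL ÷ 9.009 mL/hr = 4.867177 hr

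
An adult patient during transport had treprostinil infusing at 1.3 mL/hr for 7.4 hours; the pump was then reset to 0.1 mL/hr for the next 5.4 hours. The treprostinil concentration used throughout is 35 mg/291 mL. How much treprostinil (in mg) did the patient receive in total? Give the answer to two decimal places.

1.22 mg

Concentration = 35 mg ÷ 291 mL = 0.1202749 mg/mL
Stage 1: 1.3 mL/hr × 7.4 hr = 9.62 mL → 9.62 mL × 0.1202749 mg/mL = 1.157045 mg
Stage 2: 0.1 mL/hr × 5.4 hr = 0.54 mL → 0.54 mL × 0.1202749 mg/mL = 0.06494845 mg
Total = 1.157045 + 0.06494845 = 1.221993 mg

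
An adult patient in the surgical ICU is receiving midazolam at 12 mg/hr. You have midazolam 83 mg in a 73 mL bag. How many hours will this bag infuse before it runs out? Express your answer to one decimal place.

6.9 hours

Concentration = 83 mg ÷ 73 mL = 1.136986 mg/mL
Rate = 12 mg/hr ÷ 1.136986 mg/mL = 10.55422 mL/hr
Duration = 73 mL ÷ 10.55422 mL/hr = 6.916667 hr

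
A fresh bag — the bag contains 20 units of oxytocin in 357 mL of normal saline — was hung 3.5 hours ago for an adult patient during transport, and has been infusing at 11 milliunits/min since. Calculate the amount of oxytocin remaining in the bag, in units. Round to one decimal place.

17.7 units

11 milliunits/min × 60 min/hr = 660 milliunits/hr
Concentration = 20 units ÷ 357 mL = 0.05602241 units/mL = 56.02241 milliunits/mL
Rate = 660 milliunits/hr ÷ 56.02241 milliunits/mL = 11.781 mL/hr
Volume infused = 11.781 mL/hr × 3.5 hr = 41.2335 mL
Volume remaining = 357 − 41.2335 = 315.7665 mL
Drug remaining = 315.7665 mL × 56.02241 milliunits/mL = 17690 milliunits = 17.69 units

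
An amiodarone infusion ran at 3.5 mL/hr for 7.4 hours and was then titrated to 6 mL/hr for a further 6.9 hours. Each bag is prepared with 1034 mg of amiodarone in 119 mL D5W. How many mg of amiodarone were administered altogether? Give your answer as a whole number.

585 mg

Concentration = 1034 mg ÷ 119 mL = 8.689076 mg/mL
Stage 1: 3.5 mL/hr × 7.4 hr = 25.9 mL → 25.9 mL × 8.689076 mg/mL = 225.0471 mg
Stage 2: 6 mL/hr × 6.9 hr = 41.4 mL → 41.4 mL × 8.689076 mg/mL = 359.7277 mg
Total = 225.0471 + 359.7277 = 584.7748 mg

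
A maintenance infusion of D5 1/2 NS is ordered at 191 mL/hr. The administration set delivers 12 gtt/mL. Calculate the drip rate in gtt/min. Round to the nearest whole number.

38 gtt/min

191 mL/hr ÷ 60 min/hr = 3.183333 mL/min
3.183333 mL/min × 12 gtt/mL = 38.2 gtt/min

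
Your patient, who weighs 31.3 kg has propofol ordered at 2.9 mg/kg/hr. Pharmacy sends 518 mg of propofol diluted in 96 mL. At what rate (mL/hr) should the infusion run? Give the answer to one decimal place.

16.8 mL/hr

Dose = 2.9 mg/kg/hr × 31.3 kg = 90.77 mg/hr
Concentration = 518 mg ÷ 96 mL = 5.395833 mg/mL
Rate = 90.77 mg/hr ÷ 5.395833 mg/mL = 16.82224 mL/hr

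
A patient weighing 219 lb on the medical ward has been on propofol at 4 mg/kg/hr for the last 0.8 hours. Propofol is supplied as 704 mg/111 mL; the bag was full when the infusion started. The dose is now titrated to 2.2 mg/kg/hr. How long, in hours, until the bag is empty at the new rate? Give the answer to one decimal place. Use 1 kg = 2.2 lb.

1.8 hours

Initial rate:
Weight = 219 lb ÷ 2.2 lb/kg = 99.54545 kg
Dose = 4 mg/kg/hr × 99.54545 kg = 398.1818 mg/hr
Concentration = 704 mg ÷ 111 mL = 6.342342 mg/mL
Rate = 398.1818 mg/hr ÷ 6.342342 mg/mL = 62.78151 mL/hr
Volume infused so far = 62.78151 mL/hr × 0.8 hr = 50.22521 mL
Volume remaining = 111 − 50.22521 = 60.77479 mL
New rate:
Dose = 2.2 mg/kg/hr × 99.54545 kg = 219 mg/hr
Rate = 219 mg/hr ÷ 6.342342 mg/mL = 34.52983 mL/hr
Time remaining = 60.77479 mL ÷ 34.52983 mL/hr = 1.760066 hr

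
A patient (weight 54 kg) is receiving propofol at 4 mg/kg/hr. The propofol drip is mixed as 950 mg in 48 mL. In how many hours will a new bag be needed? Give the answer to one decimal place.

Dose = 4 mg/kg/hr × 54 kg = 216 mg/hr
Concentration = 950 mg ÷ 48 mL = 19.79167 mg/mL
Rate = 216 mg/hr ÷ 19.79167 mg/mL = 10.91368 mL/hr
Duration = 48 mL ÷ 10.91368 mL/hr = 4.398148 hr

4.4 hours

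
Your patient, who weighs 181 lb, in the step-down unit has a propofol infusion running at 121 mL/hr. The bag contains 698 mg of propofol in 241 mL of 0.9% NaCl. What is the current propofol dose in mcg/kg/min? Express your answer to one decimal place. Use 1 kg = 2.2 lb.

Weight = 181 lb ÷ 2.2 lb/kg = 82.27273 kg
Concentration = 698 mg ÷ 241 mL = 2.896266 mg/mL = 2896.266 mcg/mL
Drug rate = 121 mL/hr × 2896.266 mcg/mL = 350448.1 mcg/hr
350448.1 mcg/hr ÷ 60 min/hr = 5840.802 mcg/min
5840.802 mcg/min ÷ 82.27273 kg = 70.99318 mcg/kg/min

71.0 mcg/kg/min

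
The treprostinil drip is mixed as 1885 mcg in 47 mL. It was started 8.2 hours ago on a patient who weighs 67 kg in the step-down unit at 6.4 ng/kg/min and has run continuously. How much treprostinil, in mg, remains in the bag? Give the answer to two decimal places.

1.67 mg

Dose = 6.4 ng/kg/min × 67 kg = 428.8 ng/min
428.8 ng/min × 60 min/hr = 25728 ng/hr
Concentration = 1885 mcg ÷ 47 mL = 40.10638 mcg/mL = 40106.38 ng/mL
Rate = 25728 ng/hr ÷ 40106.38 ng/mL = 0.6414939 mL/hr
Volume infused = 0.6414939 mL/hr × 8.2 hr = 5.26025 mL
Volume remaining = 47 − 5.26025 = 41.73975 mL
Drug remaining = 41.73975 mL × 40106.38 ng/mL = 1674030 ng = 1.67403 mg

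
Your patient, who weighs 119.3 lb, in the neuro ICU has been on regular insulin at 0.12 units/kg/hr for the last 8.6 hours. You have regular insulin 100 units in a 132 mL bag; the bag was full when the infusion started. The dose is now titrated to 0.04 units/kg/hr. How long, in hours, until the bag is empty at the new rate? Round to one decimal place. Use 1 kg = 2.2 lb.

Initial rate:
Weight = 119.3 lb ÷ 2.2 lb/kg = 54.22727 kg
Dose = 0.12 units/kg/hr × 54.22727 kg = 6.507273 units/hr
Concentration = 100 units ÷ 132 mL = 0.7575758 units/mL
Rate = 6.507273 units/hr ÷ 0.7575758 units/mL = 8.5896 mL/hr
Volume infused so far = 8.5896 mL/hr × 8.6 hr = 73.87056 mL
Volume remaining = 132 − 73.87056 = 58.12944 mL
New rate:
Dose = 0.04 units/kg/hr × 54.22727 kg = 2.169091 units/hr
Rate = 2.169091 units/hr ÷ 0.7575758 units/mL = 2.8632 mL/hr
Time remaining = 58.12944 mL ÷ 2.8632 mL/hr = 20.30226 hr

20.3 hours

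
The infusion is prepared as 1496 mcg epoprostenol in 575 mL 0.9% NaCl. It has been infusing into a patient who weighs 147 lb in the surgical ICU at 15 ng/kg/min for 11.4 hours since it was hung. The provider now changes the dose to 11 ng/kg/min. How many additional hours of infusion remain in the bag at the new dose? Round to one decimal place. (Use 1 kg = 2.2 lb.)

Initial rate:
Weight = 147 lb ÷ 2.2 lb/kg = 66.81818 kg
Dose = 15 ng/kg/min × 66.81818 kg = 1002.273 ng/min
1002.273 ng/min × 60 min/hr = 60136.36 ng/hr
Concentration = 1496 mcg ÷ 575 mL = 2.601739 mcg/mL = 2601.739 ng/mL
Rate = 60136.36 ng/hr ÷ 2601.739 ng/mL = 23.11391 mL/hr
Volume infused so far = 23.11391 mL/hr × 11.4 hr = 263.4986 mL
Volume remaining = 575 − 263.4986 = 311.5014 mL
New rate:
Dose = 11 ng/kg/min × 66.81818 kg = 735 ng/min
735 ng/min × 60 min/hr = 44100 ng/hr
Rate = 44100 ng/hr ÷ 2601.739 ng/mL = 16.9502 mL/hr
Time remaining = 311.5014 mL ÷ 16.9502 mL/hr = 18.37745 hr

18.4 hours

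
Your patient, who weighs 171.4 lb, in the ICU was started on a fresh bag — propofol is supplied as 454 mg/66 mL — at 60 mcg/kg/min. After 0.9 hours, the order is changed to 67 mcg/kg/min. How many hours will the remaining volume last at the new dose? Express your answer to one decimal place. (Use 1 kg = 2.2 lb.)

Initial rate:
Weight = 171.4 lb ÷ 2.2 lb/kg = 77.90909 kg
Dose = 60 mcg/kg/min × 77.90909 kg = 4674.545 mcg/min
4674.545 mcg/min × 60 min/hr = 280472.7 mcg/hr
Concentration = 454 mg ÷ 66 mL = 6.878788 mg/mL = 6878.788 mcg/mL
Rate = 280472.7 mcg/hr ÷ 6878.788 mcg/mL = 40.77357 mL/hr
Volume infused so far = 40.77357 mL/hr × 0.9 hr = 36.69621 mL
Volume remaining = 66 − 36.69621 = 29.30379 mL
New rate:
Dose = 67 mcg/kg/min × 77.90909 kg = 5219.909 mcg/min
5219.909 mcg/min × 60 min/hr = 313194.5 mcg/hr
Rate = 313194.5 mcg/hr ÷ 6878.788 mcg/mL = 45.53048 mL/hr
Time remaining = 29.30379 mL ÷ 45.53048 mL/hr = 0.6436081 hr

0.6 hours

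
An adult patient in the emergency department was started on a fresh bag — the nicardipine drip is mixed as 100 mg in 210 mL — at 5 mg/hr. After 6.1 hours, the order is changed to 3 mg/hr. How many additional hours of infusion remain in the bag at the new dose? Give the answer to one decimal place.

23.2 hours

Initial rate:
Concentration = 100 mg ÷ 210 mL = 0.4761905 mg/mL
Rate = 5 mg/hr ÷ 0.4761905 mg/mL = 10.5 mL/hr
Volume infused so far = 10.5 mL/hr × 6.1 hr = 64.05 mL
Volume remaining = 210 − 64.05 = 145.95 mL
New rate:
Rate = 3 mg/hr ÷ 0.4761905 mg/mL = 6.3 mL/hr
Time remaining = 145.95 mL ÷ 6.3 mL/hr = 23.16667 hr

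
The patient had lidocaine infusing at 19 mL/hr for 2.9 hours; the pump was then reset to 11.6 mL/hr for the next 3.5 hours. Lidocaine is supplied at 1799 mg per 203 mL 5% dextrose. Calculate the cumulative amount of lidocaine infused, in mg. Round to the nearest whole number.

Concentration = 1799 mg ÷ 203 mL = 8.862069 mg/mL
Stage 1: 19 mL/hr × 2.9 hr = 55.1 mL → 55.1 mL × 8.862069 mg/mL = 488.3 mg
Stage 2: 11.6 mL/hr × 3.5 hr = 40.6 mL → 40.6 mL × 8.862069 mg/mL = 359.8 mg
Total = 488.3 + 359.8 = 848.1 mg

848 mg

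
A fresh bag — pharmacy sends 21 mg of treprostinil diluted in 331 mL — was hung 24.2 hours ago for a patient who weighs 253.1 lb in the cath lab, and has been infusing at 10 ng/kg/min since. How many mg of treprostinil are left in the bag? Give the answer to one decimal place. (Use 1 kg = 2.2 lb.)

19.3 mg

Weight = 253.1 lb ÷ 2.2 lb/kg = 115.0455 kg
Dose = 10 ng/kg/min × 115.0455 kg = 1150.455 ng/min
1150.455 ng/min × 60 min/hr = 69027.27 ng/hr
Concentration = 21 mg ÷ 331 mL = 0.06344411 mg/mL = 63444.11 ng/mL
Rate = 69027.27 ng/hr ÷ 63444.11 ng/mL = 1.088001 mL/hr
Volume infused = 1.088001 mL/hr × 24.2 hr = 26.32963 mL
Volume remaining = 331 − 26.32963 = 304.6704 mL
Drug remaining = 304.6704 mL × 63444.11 ng/mL = 19329540 ng = 19.32954 mg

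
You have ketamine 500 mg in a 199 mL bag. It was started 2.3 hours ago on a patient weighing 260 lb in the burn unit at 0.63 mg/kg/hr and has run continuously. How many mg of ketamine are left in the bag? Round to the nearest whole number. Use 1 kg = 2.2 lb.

Weight = 260 lb ÷ 2.2 lb/kg = 118.1818 kg
Dose = 0.63 mg/kg/hr × 118.1818 kg = 74.45455 mg/hr
Concentration = 500 mg ÷ 199 mL = 2.512563 mg/mL
Rate = 74.45455 mg/hr ÷ 2.512563 mg/mL = 29.63291 mL/hr
Volume infused = 29.63291 mL/hr × 2.3 hr = 68.15569 mL
Volume remaining = 199 − 68.15569 = 130.8443 mL
Drug remaining = 130.8443 mL × 2.512563 mg/mL = 328.7545 mg

329 mg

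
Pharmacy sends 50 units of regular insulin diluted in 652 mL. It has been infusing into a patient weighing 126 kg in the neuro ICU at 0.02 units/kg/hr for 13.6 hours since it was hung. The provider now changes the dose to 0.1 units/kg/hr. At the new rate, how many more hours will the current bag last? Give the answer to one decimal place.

1.2 hours

Initial rate:
Dose = 0.02 units/kg/hr × 126 kg = 2.52 units/hr
Concentration = 50 units ÷ 652 mL = 0.07668712 units/mL
Rate = 2.52 units/hr ÷ 0.07668712 units/mL = 32.8608 mL/hr
Volume infused so far = 32.8608 mL/hr × 13.6 hr = 446.9069 mL
Volume remaining = 652 − 446.9069 = 205.0931 mL
New rate:
Dose = 0.1 units/kg/hr × 126 kg = 12.6 units/hr
Rate = 12.6 units/hr ÷ 0.07668712 units/mL = 164.304 mL/hr
Time remaining = 205.0931 mL ÷ 164.304 mL/hr = 1.248254 hr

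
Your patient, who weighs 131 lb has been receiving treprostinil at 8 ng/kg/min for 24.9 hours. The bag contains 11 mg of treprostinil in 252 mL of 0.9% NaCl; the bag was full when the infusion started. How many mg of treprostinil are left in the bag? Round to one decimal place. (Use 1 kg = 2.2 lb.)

10.3 mg

Weight = 131 lb ÷ 2.2 lb/kg = 59.54545 kg
Dose = 8 ng/kg/min × 59.54545 kg = 476.3636 ng/min
476.3636 ng/min × 60 min/hr = 28581.82 ng/hr
Concentration = 11 mg ÷ 252 mL = 0.04365079 mg/mL = 43650.79 ng/mL
Rate = 28581.82 ng/hr ÷ 43650.79 ng/mL = 0.6547835 mL/hr
Volume infused = 0.6547835 mL/hr × 24.9 hr = 16.30411 mL
Volume remaining = 252 − 16.30411 = 235.6959 mL
Drug remaining = 235.6959 mL × 43650.79 ng/mL = 10288313 ng = 10.28831 mg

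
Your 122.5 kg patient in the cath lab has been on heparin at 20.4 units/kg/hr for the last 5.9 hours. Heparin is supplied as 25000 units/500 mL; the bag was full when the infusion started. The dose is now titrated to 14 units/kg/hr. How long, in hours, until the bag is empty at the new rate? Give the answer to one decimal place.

Initial rate:
Dose = 20.4 units/kg/hr × 122.5 kg = 2499 units/hr
Concentration = 25000 units ÷ 500 mL = 50 units/mL
Rate = 2499 units/hr ÷ 50 units/mL = 49.98 mL/hr
Volume infused so far = 49.98 mL/hr × 5.9 hr = 294.882 mL
Volume remaining = 500 − 294.882 = 205.118 mL
New rate:
Dose = 14 units/kg/hr × 122.5 kg = 1715 units/hr
Rate = 1715 units/hr ÷ 50 units/mL = 34.3 mL/hr
Time remaining = 205.118 mL ÷ 34.3 mL/hr = 5.980117 hr

6.0 hours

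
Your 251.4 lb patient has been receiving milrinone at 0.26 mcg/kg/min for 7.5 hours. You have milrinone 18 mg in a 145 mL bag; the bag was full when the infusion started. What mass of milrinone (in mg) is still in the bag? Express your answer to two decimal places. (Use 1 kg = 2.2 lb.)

4.63 mg

Weight = 251.4 lb ÷ 2.2 lb/kg = 114.2727 kg
Dose = 0.26 mcg/kg/min × 114.2727 kg = 29.71091 mcg/min
29.71091 mcg/min × 60 min/hr = 1782.655 mcg/hr
Concentration = 18 mg ÷ 145 mL = 0.1241379 mg/mL = 124.1379 mcg/mL
Rate = 1782.655 mcg/hr ÷ 124.1379 mcg/mL = 14.36027 mL/hr
Volume infused = 14.36027 mL/hr × 7.5 hr = 107.702 mL
Volume remaining = 145 − 107.702 = 37.29795 mL
Drug remaining = 37.29795 mL × 124.1379 mcg/mL = 4630.091 mcg = 4.630091 mg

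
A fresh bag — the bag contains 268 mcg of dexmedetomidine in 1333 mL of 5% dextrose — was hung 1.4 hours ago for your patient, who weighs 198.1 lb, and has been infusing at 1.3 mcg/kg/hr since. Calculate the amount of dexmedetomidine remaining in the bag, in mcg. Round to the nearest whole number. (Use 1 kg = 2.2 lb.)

104 mcg

Weight = 198.1 lb ÷ 2.2 lb/kg = 90.04545 kg
Dose = 1.3 mcg/kg/hr × 90.04545 kg = 117.0591 mcg/hr
Concentration = 268 mcg ÷ 1333 mL = 0.2010503 mcg/mL
Rate = 117.0591 mcg/hr ÷ 0.2010503 mcg/mL = 582.2379 mL/hr
Volume infused = 582.2379 mL/hr × 1.4 hr = 815.1331 mL
Volume remaining = 1333 − 815.1331 = 517.8669 mL
Drug remaining = 517.8669 mL × 0.2010503 mcg/mL = 104.1173 mcg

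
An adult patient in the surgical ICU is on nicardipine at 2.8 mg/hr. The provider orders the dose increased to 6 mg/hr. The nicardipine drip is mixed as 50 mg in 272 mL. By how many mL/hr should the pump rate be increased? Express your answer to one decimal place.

17.4 mL/hr

At the current dose:
Concentration = 50 mg ÷ 272 mL = 0.1838235 mg/mL
Rate = 2.8 mg/hr ÷ 0.1838235 mg/mL = 15.232 mL/hr
At the new dose:
Rate = 6 mg/hr ÷ 0.1838235 mg/mL = 32.64 mL/hr
Change = 32.64 − 15.232 = 17.408 mL/hr → 17.408 mL/hr increase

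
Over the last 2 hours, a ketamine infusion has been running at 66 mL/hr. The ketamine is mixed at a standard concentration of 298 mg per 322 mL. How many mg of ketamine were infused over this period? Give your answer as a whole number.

Concentration = 298 mg ÷ 322 mL = 0.9254658 mg/mL
Drug rate = 66 mL/hr × 0.9254658 mg/mL = 61.08075 mg/hr
Total = 61.08075 mg/hr × 2 hr = 122.1615 mg

122 mg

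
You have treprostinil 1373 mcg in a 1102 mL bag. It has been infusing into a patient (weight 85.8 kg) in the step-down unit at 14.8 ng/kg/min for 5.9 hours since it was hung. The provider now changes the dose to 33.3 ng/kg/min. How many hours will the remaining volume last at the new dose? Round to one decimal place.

Initial rate:
Dose = 14.8 ng/kg/min × 85.8 kg = 1269.84 ng/min
1269.84 ng/min × 60 min/hr = 76190.4 ng/hr
Concentration = 1373 mcg ÷ 1102 mL = 1.245917 mcg/mL = 1245.917 ng/mL
Rate = 76190.4 ng/hr ÷ 1245.917 ng/mL = 61.15209 mL/hr
Volume infused so far = 61.15209 mL/hr × 5.9 hr = 360.7973 mL
Volume remaining = 1102 − 360.7973 = 741.2027 mL
New rate:
Dose = 33.3 ng/kg/min × 85.8 kg = 2857.14 ng/min
2857.14 ng/min × 60 min/hr = 171428.4 ng/hr
Rate = 171428.4 ng/hr ÷ 1245.917 ng/mL = 137.5922 mL/hr
Time remaining = 741.2027 mL ÷ 137.5922 mL/hr = 5.386952 hr

5.4 hours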